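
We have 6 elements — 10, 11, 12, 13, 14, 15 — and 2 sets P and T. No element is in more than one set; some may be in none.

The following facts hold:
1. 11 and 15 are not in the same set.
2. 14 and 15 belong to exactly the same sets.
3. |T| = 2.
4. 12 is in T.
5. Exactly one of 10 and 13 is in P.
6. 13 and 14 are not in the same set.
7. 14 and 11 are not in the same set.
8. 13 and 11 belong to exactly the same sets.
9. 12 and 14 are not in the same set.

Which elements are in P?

P = {11, 13}

From (4): 12 ∈ T.
(9): 14 ∉ T.
(2): 15 matches 14: 15 ∉ T.
Suppose 10 ∈ P: no assignment then satisfies all the clues, so 10 ∉ P.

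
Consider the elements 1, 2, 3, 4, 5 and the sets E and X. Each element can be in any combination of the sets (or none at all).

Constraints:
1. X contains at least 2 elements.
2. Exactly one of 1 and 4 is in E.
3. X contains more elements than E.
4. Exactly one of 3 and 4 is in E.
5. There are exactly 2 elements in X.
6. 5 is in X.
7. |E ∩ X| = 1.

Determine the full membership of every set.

E = {4}; X = {4, 5}

From (6): 5 ∈ X.
Suppose 1 ∈ E: no assignment then satisfies all the clues, so 1 ∉ E.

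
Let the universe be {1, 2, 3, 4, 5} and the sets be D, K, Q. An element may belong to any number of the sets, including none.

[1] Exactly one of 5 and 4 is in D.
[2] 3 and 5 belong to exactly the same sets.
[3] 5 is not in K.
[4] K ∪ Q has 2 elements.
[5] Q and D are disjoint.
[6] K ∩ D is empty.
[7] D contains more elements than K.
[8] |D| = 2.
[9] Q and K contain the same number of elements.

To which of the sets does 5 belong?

5: D

From (3): 5 ∉ K.
(2): 3 matches 5: 3 ∉ K.
Suppose 5 ∉ D: no assignment then satisfies all the clues, so 5 ∈ D.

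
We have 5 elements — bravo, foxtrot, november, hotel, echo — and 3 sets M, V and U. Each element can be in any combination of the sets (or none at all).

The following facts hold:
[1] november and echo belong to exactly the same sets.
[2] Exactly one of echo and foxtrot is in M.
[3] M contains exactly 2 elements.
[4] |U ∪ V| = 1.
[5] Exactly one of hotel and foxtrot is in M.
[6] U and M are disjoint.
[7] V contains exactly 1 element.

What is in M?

M = {bravo, foxtrot}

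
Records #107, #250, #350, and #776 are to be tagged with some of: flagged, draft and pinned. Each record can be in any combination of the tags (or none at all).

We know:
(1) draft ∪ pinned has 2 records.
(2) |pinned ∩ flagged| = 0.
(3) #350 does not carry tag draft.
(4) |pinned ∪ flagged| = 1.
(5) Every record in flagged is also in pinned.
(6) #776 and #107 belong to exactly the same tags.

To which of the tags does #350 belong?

#350: pinned

From (3): #350 ∉ draft.
Suppose #350 ∈ flagged: no assignment then satisfies all the clues, so #350 ∉ flagged.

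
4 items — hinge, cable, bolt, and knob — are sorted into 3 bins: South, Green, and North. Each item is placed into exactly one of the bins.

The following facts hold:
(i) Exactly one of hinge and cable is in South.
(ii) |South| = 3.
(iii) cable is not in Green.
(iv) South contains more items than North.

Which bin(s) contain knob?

knob: South

From (iii): cable ∉ Green.
Suppose knob ∉ South: no assignment then satisfies all the clues, so knob ∈ South.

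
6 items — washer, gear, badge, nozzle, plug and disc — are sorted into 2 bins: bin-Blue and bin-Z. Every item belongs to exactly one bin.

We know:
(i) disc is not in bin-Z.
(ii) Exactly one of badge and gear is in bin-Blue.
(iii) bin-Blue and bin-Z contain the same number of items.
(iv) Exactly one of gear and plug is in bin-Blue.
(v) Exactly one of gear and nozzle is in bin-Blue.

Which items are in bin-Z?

bin-Z = {badge, nozzle, plug}

From (i): disc ∉ bin-Z.
Only one bin left: disc ∈ bin-Blue.
Suppose washer ∈ bin-Z: no assignment then satisfies all the clues, so washer ∉ bin-Z.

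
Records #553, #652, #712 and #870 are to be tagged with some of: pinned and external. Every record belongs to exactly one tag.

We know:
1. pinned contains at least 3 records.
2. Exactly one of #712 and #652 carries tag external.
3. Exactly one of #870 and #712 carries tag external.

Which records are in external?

external = {#712}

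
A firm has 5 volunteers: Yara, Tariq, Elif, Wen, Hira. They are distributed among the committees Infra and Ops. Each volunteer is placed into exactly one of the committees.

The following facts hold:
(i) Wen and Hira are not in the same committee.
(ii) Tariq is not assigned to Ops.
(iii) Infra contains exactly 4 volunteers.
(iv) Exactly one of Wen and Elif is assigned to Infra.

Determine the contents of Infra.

Infra = {Elif, Hira, Tariq, Yara}

From (ii): Tariq ∉ Ops.
Only one committee left: Tariq ∈ Infra.
Suppose Yara ∉ Infra: no assignment then satisfies all the clues, so Yara ∈ Infra.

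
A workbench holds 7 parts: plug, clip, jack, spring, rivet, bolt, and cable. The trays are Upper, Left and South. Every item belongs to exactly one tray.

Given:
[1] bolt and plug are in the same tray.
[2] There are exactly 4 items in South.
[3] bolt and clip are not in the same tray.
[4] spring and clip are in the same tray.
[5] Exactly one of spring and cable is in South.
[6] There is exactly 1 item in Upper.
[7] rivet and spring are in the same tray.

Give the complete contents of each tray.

Upper = {cable}; Left = {bolt, plug}; South = {clip, jack, rivet, spring}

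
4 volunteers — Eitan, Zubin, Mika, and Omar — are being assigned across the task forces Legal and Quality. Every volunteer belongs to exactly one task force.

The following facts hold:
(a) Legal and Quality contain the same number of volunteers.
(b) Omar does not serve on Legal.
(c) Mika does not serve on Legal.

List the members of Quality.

From (b): Omar ∉ Legal.
From (c): Mika ∉ Legal.
Only one task force left: Mika ∈ Quality.
Only one task force left: Omar ∈ Quality.
Suppose Eitan ∈ Quality: no assignment then satisfies all the clues, so Eitan ∉ Quality.

Quality = {Mika, Omar}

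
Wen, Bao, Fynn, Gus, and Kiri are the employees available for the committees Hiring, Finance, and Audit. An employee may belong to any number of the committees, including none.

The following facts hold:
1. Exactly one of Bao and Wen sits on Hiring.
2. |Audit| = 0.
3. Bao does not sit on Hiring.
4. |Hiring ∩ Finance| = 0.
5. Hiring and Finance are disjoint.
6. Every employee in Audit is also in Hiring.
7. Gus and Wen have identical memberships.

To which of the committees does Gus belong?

Gus: Hiring

From (3): Bao ∉ Hiring.
(1) (exactly one): Wen ∈ Hiring.
(2): Audit already has 0, so the rest are out.
(5) (disjoint): Wen ∉ Finance.
(7): Gus matches Wen: Gus ∈ Hiring.
(7): Gus matches Wen: Gus ∉ Finance.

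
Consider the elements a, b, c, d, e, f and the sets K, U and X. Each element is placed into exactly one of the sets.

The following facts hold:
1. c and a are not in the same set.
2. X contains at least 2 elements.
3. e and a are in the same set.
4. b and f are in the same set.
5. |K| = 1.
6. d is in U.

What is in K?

K = {c}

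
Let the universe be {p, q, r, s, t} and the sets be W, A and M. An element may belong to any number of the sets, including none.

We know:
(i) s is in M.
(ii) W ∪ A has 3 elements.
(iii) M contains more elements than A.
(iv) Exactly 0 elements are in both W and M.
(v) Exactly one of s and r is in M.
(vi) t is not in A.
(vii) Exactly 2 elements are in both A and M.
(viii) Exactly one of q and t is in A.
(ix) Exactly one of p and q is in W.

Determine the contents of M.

M = {q, s, t}

From (i): s ∈ M.
From (vi): t ∉ A.
(v) (exactly one): r ∉ M.
(viii) (exactly one): q ∈ A.
Suppose p ∈ M: no assignment then satisfies all the clues, so p ∉ M.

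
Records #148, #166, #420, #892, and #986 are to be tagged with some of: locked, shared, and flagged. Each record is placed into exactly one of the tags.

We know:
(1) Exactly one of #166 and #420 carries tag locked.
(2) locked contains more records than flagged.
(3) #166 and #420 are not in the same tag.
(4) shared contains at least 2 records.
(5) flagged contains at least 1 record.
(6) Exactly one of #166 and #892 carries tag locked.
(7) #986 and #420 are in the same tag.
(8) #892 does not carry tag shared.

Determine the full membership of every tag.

locked = {#148, #166}; shared = {#420, #986}; flagged = {#892}

From (8): #892 ∉ shared.
Suppose #148 ∉ locked: no assignment then satisfies all the clues, so #148 ∈ locked.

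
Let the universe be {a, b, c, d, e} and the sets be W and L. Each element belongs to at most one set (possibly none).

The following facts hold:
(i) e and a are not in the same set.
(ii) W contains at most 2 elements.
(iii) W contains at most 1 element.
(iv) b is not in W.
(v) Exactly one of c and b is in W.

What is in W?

W = {c}

From (iv): b ∉ W.
(v) (exactly one): c ∈ W.
(iii): W already has 1, so the rest are out.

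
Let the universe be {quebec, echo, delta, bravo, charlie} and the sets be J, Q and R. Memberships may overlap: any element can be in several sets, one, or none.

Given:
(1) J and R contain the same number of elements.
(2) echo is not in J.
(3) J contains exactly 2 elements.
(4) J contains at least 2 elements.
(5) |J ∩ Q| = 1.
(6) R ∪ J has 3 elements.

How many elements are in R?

2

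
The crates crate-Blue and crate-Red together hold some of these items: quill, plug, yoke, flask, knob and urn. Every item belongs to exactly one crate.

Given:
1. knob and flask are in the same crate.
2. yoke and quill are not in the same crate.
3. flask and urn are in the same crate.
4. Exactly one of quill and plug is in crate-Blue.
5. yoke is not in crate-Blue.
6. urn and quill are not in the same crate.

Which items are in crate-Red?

From (5): yoke ∉ crate-Blue.
Only one crate left: yoke ∈ crate-Red.
(2): quill ∉ crate-Red.
Only one crate left: quill ∈ crate-Blue.
(4) (exactly one): plug ∉ crate-Blue.
(6): urn ∉ crate-Blue.
Only one crate left: plug ∈ crate-Red.
Only one crate left: urn ∈ crate-Red.
(3): flask matches urn: flask ∉ crate-Blue.
(3): flask matches urn: flask ∈ crate-Red.
(1): knob matches flask: knob ∉ crate-Blue.
(1): knob matches flask: knob ∈ crate-Red.

crate-Red = {flask, knob, plug, urn, yoke}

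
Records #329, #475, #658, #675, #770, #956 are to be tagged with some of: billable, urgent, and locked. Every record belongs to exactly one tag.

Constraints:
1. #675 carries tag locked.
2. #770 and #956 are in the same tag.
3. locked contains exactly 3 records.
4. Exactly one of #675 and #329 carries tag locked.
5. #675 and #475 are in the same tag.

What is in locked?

From (1): #675 ∈ locked.
(4) (exactly one): #329 ∉ locked.
(5): #475 matches #675: #475 ∉ billable.
(5): #475 matches #675: #475 ∉ urgent.
(5): #475 matches #675: #475 ∈ locked.
Suppose #658 ∉ locked: no assignment then satisfies all the clues, so #658 ∈ locked.

locked = {#475, #658, #675}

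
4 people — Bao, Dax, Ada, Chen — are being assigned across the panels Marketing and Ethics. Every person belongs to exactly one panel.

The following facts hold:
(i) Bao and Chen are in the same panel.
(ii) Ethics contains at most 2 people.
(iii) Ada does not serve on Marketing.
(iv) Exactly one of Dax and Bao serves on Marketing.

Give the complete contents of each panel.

Marketing = {Bao, Chen}; Ethics = {Ada, Dax}

From (iii): Ada ∉ Marketing.
Only one panel left: Ada ∈ Ethics.
Suppose Bao ∉ Marketing: no assignment then satisfies all the clues, so Bao ∈ Marketing.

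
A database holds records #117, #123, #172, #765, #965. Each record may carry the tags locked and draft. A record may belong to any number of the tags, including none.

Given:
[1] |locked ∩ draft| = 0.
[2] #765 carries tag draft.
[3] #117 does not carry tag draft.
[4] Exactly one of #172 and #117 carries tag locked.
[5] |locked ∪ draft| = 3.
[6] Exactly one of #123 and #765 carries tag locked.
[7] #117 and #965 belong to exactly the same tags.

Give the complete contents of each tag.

locked = {#123, #172}; draft = {#765}

From (2): #765 ∈ draft.
From (3): #117 ∉ draft.
(7): #965 matches #117: #965 ∉ draft.
Suppose #117 ∈ locked: no assignment then satisfies all the clues, so #117 ∉ locked.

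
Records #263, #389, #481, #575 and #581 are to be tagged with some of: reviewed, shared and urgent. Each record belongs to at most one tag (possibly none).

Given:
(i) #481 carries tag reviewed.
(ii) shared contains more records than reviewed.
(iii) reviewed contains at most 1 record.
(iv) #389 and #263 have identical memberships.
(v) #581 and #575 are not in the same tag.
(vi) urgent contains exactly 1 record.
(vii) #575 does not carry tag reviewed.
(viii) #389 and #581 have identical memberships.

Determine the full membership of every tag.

reviewed = {#481}; shared = {#263, #389, #581}; urgent = {#575}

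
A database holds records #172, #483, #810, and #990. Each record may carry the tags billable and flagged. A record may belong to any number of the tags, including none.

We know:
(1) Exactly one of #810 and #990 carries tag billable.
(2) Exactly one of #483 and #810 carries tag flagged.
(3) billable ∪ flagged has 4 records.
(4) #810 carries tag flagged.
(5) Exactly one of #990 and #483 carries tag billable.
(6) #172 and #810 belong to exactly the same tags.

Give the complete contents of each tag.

billable = {#172, #483, #810}; flagged = {#172, #810, #990}

From (4): #810 ∈ flagged.
(2) (exactly one): #483 ∉ flagged.
(6): #172 matches #810: #172 ∈ flagged.
Suppose #172 ∉ billable: no assignment then satisfies all the clues, so #172 ∈ billable.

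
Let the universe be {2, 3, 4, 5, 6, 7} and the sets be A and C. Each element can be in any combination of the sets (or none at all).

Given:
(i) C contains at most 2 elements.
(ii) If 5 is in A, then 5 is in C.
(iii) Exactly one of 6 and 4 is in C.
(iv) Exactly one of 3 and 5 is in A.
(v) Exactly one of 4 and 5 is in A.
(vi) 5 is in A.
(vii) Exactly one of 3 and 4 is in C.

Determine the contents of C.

C = {4, 5}

From (vi): 5 ∈ A.
(ii): 5 ∈ C.
(iv) (exactly one): 3 ∉ A.
(v) (exactly one): 4 ∉ A.
Suppose 2 ∈ C: no assignment then satisfies all the clues, so 2 ∉ C.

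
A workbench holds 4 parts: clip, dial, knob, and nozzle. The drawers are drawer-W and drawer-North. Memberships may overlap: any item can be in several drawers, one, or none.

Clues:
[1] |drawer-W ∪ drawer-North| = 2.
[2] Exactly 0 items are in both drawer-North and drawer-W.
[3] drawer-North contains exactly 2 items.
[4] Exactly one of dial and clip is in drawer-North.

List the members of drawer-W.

drawer-W = {}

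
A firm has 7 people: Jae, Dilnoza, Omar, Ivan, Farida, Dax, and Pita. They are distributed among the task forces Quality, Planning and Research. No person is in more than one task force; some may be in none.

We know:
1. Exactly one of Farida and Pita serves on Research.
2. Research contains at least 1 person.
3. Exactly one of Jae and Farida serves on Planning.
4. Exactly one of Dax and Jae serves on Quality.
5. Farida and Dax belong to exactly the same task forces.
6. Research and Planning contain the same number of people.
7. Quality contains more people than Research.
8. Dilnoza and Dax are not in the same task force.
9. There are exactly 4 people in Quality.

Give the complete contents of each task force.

Quality = {Dax, Farida, Ivan, Omar}; Planning = {Jae}; Research = {Pita}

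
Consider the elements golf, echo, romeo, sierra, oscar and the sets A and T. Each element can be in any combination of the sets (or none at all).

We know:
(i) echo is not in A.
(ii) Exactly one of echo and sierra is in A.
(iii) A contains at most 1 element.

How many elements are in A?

1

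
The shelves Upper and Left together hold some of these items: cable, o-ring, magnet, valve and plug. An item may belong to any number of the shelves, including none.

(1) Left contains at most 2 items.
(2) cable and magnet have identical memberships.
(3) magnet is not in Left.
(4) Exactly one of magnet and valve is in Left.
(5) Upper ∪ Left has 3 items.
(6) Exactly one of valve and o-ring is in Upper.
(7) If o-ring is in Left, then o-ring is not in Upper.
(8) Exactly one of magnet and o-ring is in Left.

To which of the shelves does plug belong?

From (3): magnet ∉ Left.
(2): cable matches magnet: cable ∉ Left.
(4) (exactly one): valve ∈ Left.
(8) (exactly one): o-ring ∈ Left.
(1): Left already has 2, so the rest are out.
(7): o-ring ∉ Upper.
(6) (exactly one): valve ∈ Upper.
Suppose plug ∉ Upper: no assignment then satisfies all the clues, so plug ∈ Upper.

plug: Upper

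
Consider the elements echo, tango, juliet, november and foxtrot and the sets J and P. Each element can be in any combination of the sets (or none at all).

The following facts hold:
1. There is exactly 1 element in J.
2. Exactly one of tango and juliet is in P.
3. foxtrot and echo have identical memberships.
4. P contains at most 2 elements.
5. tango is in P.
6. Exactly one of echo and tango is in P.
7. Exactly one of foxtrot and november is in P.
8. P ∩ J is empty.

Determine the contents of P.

From (5): tango ∈ P.
(2) (exactly one): juliet ∉ P.
(6) (exactly one): echo ∉ P.
(8) (disjoint): tango ∉ J.
(3): foxtrot matches echo: foxtrot ∉ P.
(7) (exactly one): november ∈ P.
(8) (disjoint): november ∉ J.

P = {november, tango}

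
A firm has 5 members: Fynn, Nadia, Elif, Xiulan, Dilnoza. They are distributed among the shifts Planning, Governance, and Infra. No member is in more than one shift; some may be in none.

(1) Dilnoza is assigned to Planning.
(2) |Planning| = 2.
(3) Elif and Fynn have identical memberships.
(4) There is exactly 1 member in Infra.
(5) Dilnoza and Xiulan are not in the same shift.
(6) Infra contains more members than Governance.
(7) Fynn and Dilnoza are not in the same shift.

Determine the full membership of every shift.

Planning = {Dilnoza, Nadia}; Governance = {}; Infra = {Xiulan}

From (1): Dilnoza ∈ Planning.
(5): Xiulan ∉ Planning.
(7): Fynn ∉ Planning.
(3): Elif matches Fynn: Elif ∉ Planning.
(2): only 2 candidates remain for Planning, so all are in.
Suppose Fynn ∈ Governance: no assignment then satisfies all the clues, so Fynn ∉ Governance.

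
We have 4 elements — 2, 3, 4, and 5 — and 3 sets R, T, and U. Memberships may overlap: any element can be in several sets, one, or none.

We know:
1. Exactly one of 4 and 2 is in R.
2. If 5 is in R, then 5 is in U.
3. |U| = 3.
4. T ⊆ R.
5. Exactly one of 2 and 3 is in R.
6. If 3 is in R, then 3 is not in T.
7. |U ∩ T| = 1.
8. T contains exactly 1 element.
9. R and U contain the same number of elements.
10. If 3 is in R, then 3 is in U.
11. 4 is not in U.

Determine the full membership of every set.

R = {3, 4, 5}; T = {5}; U = {2, 3, 5}

From (11): 4 ∉ U.
(3): only 3 candidates remain for U, so all are in.
Suppose 2 ∈ R: no assignment then satisfies all the clues, so 2 ∉ R.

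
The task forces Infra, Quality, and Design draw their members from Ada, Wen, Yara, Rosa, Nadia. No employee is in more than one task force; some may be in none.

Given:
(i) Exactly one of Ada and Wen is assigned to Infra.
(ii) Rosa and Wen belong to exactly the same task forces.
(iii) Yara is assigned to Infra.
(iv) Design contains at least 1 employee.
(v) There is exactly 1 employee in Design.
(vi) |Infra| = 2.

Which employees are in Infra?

From (iii): Yara ∈ Infra.
Suppose Ada ∉ Infra: no assignment then satisfies all the clues, so Ada ∈ Infra.

Infra = {Ada, Yara}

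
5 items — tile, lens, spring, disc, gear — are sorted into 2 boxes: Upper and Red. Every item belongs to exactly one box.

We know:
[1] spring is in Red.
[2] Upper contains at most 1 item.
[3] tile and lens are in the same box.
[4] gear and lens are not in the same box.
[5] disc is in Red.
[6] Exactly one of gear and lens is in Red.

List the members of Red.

From (1): spring ∈ Red.
From (5): disc ∈ Red.
Suppose tile ∉ Red: no assignment then satisfies all the clues, so tile ∈ Red.

Red = {disc, lens, spring, tile}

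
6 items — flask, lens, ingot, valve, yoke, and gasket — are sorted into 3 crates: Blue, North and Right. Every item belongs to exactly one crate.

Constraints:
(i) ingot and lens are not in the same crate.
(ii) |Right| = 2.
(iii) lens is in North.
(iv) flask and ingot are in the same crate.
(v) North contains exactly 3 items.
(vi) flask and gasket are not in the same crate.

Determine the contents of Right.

Right = {flask, ingot}

From (iii): lens ∈ North.
(i): ingot ∉ North.
(iv): flask matches ingot: flask ∉ North.
Suppose flask ∉ Right: no assignment then satisfies all the clues, so flask ∈ Right.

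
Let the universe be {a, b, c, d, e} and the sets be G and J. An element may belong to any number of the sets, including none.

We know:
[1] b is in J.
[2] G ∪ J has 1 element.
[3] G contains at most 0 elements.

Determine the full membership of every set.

G = {}; J = {b}

From (1): b ∈ J.
(3): G already has 0, so the rest are out.
Suppose a ∈ J: no assignment then satisfies all the clues, so a ∉ J.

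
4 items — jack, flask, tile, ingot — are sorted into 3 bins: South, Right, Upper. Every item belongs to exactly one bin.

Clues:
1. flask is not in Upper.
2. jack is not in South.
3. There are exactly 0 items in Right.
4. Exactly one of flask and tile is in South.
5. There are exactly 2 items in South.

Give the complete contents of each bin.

From (1): flask ∉ Upper.
From (2): jack ∉ South.
(3): Right already has 0, so the rest are out.
Only one bin left: jack ∈ Upper.
Only one bin left: flask ∈ South.
(4) (exactly one): tile ∉ South.
(5): only 2 candidates remain for South, so all are in.
Only one bin left: tile ∈ Upper.

South = {flask, ingot}; Right = {}; Upper = {jack, tile}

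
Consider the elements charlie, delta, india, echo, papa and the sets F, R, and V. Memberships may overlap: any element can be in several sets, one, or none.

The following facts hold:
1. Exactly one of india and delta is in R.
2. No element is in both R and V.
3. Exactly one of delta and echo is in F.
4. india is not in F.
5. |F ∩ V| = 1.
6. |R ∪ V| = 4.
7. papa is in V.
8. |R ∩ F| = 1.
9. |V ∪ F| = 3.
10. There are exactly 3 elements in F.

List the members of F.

From (4): india ∉ F.
From (7): papa ∈ V.
(2) (disjoint): papa ∉ R.
Suppose charlie ∉ F: no assignment then satisfies all the clues, so charlie ∈ F.

F = {charlie, delta, papa}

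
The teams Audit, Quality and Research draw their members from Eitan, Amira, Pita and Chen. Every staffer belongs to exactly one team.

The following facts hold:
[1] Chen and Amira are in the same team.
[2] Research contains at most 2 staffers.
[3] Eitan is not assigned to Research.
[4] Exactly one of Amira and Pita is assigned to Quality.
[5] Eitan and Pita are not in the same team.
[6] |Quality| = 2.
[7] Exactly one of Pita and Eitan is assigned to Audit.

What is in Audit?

Audit = {Eitan}

From (3): Eitan ∉ Research.
Suppose Eitan ∉ Audit: no assignment then satisfies all the clues, so Eitan ∈ Audit.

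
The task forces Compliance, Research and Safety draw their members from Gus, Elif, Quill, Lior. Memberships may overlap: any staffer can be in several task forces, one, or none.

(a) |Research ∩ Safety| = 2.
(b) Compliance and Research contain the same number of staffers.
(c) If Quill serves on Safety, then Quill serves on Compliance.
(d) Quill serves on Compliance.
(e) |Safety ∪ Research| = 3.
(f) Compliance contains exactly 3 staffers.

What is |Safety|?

2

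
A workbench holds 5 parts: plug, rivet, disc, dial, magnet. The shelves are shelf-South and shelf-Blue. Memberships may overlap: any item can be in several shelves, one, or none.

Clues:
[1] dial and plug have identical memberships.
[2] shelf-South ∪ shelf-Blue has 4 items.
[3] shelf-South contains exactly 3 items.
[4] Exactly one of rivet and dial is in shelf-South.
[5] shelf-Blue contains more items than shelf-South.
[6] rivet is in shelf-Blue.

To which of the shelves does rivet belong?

rivet: shelf-Blue

From (6): rivet ∈ shelf-Blue.
Suppose rivet ∈ shelf-South: no assignment then satisfies all the clues, so rivet ∉ shelf-South.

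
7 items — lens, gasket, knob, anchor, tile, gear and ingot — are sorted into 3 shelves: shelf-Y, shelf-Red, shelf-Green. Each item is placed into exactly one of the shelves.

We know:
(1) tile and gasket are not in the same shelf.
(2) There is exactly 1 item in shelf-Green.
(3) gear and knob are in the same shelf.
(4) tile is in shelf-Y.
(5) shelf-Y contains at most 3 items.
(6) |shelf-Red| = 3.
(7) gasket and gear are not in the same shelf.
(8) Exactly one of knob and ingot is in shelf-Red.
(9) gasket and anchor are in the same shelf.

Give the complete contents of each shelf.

From (4): tile ∈ shelf-Y.
(1): gasket ∉ shelf-Y.
(9): anchor matches gasket: anchor ∉ shelf-Y.
Suppose lens ∈ shelf-Y: no assignment then satisfies all the clues, so lens ∉ shelf-Y.

shelf-Y = {gear, knob, tile}; shelf-Red = {anchor, gasket, ingot}; shelf-Green = {lens}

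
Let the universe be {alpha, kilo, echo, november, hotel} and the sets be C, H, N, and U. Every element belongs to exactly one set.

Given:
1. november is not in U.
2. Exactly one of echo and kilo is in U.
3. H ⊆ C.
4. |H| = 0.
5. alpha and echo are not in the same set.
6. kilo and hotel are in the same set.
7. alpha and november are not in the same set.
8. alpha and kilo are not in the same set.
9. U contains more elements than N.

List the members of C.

C = {echo, november}

From (1): november ∉ U.
(4): H already has 0, so the rest are out.
Suppose alpha ∈ C: no assignment then satisfies all the clues, so alpha ∉ C.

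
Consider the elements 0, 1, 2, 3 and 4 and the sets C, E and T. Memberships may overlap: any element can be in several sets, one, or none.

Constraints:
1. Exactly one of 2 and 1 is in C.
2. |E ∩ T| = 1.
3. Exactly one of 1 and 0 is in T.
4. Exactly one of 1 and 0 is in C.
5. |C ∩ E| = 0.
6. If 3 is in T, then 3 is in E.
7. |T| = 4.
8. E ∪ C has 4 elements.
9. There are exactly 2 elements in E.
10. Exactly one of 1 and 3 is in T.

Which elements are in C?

C = {0, 2}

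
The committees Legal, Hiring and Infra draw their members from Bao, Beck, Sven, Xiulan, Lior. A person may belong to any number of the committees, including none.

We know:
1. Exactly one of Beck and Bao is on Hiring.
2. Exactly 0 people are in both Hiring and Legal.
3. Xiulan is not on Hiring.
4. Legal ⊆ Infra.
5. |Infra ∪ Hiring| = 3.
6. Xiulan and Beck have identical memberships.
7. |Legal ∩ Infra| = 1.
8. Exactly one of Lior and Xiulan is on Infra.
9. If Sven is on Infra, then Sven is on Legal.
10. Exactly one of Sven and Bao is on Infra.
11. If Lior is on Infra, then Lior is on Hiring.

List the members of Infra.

Infra = {Lior, Sven}

From (3): Xiulan ∉ Hiring.
(6): Beck matches Xiulan: Beck ∉ Hiring.
(1) (exactly one): Bao ∈ Hiring.
Suppose Bao ∈ Infra: no assignment then satisfies all the clues, so Bao ∉ Infra.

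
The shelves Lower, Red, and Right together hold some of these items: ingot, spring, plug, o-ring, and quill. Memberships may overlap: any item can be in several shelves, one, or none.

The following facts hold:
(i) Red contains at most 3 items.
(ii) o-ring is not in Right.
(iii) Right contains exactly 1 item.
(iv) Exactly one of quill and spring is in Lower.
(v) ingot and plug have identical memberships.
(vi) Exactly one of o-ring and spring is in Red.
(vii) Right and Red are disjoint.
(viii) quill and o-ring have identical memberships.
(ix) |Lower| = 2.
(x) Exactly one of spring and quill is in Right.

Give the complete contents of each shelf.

Lower = {o-ring, quill}; Red = {o-ring, quill}; Right = {spring}

From (ii): o-ring ∉ Right.
(viii): quill matches o-ring: quill ∉ Right.
(x) (exactly one): spring ∈ Right.
(iii): Right already has 1, so the rest are out.
(vii) (disjoint): spring ∉ Red.
(vi) (exactly one): o-ring ∈ Red.
(viii): quill matches o-ring: quill ∈ Red.
Suppose ingot ∈ Lower: no assignment then satisfies all the clues, so ingot ∉ Lower.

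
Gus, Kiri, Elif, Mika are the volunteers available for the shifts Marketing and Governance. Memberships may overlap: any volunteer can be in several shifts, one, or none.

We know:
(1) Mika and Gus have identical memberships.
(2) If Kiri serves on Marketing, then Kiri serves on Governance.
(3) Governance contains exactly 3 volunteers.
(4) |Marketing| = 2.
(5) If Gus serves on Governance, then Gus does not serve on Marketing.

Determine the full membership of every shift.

Marketing = {Elif, Kiri}; Governance = {Gus, Kiri, Mika}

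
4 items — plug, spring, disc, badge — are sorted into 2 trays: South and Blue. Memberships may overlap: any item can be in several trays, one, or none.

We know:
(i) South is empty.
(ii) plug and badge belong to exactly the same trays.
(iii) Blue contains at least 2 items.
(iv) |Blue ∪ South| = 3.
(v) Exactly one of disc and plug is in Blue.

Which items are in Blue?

Blue = {badge, plug, spring}

(i): South already has 0, so the rest are out.
Suppose plug ∉ Blue: no assignment then satisfies all the clues, so plug ∈ Blue.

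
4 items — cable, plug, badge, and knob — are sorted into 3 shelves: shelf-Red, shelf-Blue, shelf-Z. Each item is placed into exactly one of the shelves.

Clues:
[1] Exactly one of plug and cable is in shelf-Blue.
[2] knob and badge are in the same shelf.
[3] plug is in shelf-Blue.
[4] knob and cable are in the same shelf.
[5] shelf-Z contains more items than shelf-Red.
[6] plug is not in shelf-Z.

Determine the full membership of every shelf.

shelf-Red = {}; shelf-Blue = {plug}; shelf-Z = {badge, cable, knob}

From (3): plug ∈ shelf-Blue.
(1) (exactly one): cable ∉ shelf-Blue.
(4): knob matches cable: knob ∉ shelf-Blue.
(2): badge matches knob: badge ∉ shelf-Blue.
Suppose cable ∈ shelf-Red: no assignment then satisfies all the clues, so cable ∉ shelf-Red.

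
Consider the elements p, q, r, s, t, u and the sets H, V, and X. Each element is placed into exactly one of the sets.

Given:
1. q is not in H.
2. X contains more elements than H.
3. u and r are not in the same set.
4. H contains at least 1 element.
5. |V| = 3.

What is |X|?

2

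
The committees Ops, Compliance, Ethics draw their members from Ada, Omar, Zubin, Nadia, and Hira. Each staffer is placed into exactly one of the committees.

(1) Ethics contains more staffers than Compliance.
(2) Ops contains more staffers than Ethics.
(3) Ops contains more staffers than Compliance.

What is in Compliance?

Compliance = {}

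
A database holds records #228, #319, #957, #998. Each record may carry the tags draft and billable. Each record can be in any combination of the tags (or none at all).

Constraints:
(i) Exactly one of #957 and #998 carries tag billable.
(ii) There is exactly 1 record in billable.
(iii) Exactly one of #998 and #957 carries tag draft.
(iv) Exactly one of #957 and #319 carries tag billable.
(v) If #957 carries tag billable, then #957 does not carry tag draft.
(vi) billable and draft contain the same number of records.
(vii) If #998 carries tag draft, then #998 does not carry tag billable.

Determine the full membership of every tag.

draft = {#998}; billable = {#957}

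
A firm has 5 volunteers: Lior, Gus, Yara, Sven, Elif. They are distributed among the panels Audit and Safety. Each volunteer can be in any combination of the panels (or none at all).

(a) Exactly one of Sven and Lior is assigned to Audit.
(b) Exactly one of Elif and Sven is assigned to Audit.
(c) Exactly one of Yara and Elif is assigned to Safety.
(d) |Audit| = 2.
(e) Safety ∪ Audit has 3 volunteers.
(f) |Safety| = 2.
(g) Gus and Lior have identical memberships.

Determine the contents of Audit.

Audit = {Sven, Yara}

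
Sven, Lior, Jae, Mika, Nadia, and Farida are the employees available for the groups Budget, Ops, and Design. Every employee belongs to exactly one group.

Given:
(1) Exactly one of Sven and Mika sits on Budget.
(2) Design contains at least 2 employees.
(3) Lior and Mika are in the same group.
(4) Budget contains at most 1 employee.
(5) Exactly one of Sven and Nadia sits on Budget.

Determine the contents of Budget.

Budget = {Sven}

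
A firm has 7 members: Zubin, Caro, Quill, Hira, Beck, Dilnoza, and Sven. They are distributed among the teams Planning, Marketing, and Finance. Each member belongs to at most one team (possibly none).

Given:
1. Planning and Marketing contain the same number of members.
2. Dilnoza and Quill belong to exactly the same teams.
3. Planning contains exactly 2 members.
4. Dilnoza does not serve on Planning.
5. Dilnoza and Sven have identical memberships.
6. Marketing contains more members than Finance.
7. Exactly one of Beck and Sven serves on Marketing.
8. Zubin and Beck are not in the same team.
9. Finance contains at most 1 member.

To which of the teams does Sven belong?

Sven: none

From (4): Dilnoza ∉ Planning.
(2): Quill matches Dilnoza: Quill ∉ Planning.
(5): Sven matches Dilnoza: Sven ∉ Planning.
Suppose Sven ∈ Marketing: no assignment then satisfies all the clues, so Sven ∉ Marketing.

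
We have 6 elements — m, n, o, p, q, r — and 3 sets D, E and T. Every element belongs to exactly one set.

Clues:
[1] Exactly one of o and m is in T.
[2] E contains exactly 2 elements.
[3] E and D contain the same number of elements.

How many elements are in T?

2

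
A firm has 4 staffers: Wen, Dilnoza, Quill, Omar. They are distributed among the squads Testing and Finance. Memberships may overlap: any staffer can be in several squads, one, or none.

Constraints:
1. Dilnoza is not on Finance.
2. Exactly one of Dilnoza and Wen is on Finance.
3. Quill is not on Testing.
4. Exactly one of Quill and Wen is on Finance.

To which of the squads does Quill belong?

Quill: none

From (1): Dilnoza ∉ Finance.
From (3): Quill ∉ Testing.
(2) (exactly one): Wen ∈ Finance.
(4) (exactly one): Quill ∉ Finance.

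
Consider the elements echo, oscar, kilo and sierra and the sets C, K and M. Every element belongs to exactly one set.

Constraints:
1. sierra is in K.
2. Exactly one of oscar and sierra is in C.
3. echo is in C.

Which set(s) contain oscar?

oscar: C

From (1): sierra ∈ K.
From (3): echo ∈ C.
(2) (exactly one): oscar ∈ C.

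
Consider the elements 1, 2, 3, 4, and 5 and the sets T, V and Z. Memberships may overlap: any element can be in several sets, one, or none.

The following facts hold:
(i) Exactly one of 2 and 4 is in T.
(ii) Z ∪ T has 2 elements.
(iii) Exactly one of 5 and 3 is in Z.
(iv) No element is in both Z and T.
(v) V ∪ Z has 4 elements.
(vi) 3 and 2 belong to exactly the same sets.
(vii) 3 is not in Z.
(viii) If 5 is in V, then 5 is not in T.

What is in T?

T = {4}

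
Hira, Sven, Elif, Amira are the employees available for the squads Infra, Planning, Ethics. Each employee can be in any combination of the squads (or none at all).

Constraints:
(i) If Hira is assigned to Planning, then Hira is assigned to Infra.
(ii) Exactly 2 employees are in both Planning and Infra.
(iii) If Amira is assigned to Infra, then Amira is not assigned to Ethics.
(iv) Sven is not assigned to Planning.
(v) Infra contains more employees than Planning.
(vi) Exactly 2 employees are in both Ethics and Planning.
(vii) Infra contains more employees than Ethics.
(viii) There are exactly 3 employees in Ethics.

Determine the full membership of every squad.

Infra = {Amira, Elif, Hira, Sven}; Planning = {Elif, Hira}; Ethics = {Elif, Hira, Sven}

From (iv): Sven ∉ Planning.
Suppose Hira ∉ Infra: no assignment then satisfies all the clues, so Hira ∈ Infra.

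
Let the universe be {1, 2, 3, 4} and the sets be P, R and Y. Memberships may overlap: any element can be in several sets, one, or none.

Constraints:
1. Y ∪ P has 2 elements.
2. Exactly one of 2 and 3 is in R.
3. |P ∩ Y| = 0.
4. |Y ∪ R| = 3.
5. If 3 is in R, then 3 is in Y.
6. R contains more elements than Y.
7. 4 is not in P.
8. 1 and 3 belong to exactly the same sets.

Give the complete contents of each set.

From (7): 4 ∉ P.
Suppose 1 ∈ P: no assignment then satisfies all the clues, so 1 ∉ P.

P = {}; R = {1, 3, 4}; Y = {1, 3}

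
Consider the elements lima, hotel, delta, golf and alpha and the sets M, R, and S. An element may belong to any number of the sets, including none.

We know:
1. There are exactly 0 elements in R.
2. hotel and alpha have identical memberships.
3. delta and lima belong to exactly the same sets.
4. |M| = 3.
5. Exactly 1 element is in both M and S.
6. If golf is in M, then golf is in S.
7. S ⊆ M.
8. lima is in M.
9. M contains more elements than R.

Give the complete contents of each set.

M = {delta, golf, lima}; R = {}; S = {golf}

From (8): lima ∈ M.
(1): R already has 0, so the rest are out.
(3): delta matches lima: delta ∈ M.
Suppose lima ∈ S: no assignment then satisfies all the clues, so lima ∉ S.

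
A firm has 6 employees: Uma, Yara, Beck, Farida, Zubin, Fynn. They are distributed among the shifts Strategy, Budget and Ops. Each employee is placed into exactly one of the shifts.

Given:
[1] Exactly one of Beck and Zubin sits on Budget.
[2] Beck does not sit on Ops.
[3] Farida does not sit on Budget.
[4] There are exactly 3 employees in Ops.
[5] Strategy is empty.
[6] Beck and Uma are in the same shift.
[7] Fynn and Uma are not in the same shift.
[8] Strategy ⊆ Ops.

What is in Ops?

Ops = {Farida, Fynn, Zubin}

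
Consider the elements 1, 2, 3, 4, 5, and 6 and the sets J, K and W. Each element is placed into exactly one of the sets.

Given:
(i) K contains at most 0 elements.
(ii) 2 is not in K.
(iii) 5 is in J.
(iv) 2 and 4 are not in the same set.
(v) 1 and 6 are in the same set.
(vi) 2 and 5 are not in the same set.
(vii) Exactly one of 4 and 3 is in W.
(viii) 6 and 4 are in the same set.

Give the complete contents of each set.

J = {1, 4, 5, 6}; K = {}; W = {2, 3}

From (ii): 2 ∉ K.
From (iii): 5 ∈ J.
(i): K already has 0, so the rest are out.
(vi): 2 ∉ J.
Only one set left: 2 ∈ W.
(iv): 4 ∉ W.
(vii) (exactly one): 3 ∈ W.
(viii): 6 matches 4: 6 ∉ W.
Only one set left: 4 ∈ J.
Only one set left: 6 ∈ J.
(v): 1 matches 6: 1 ∈ J.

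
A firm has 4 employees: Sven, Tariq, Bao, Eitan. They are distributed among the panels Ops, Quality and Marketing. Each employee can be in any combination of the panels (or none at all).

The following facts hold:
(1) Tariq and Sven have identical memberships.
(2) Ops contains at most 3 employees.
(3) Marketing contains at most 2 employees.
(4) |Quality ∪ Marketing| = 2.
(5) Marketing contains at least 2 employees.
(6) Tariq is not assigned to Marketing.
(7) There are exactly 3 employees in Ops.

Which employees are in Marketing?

From (6): Tariq ∉ Marketing.
(1): Sven matches Tariq: Sven ∉ Marketing.
(5): only 2 candidates remain for Marketing, so all are in.

Marketing = {Bao, Eitan}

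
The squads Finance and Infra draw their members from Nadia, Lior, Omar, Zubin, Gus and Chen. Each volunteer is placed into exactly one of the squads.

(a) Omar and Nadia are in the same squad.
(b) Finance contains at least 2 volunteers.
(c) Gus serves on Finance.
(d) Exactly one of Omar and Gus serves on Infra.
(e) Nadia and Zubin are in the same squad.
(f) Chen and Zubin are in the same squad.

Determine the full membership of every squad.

Finance = {Gus, Lior}; Infra = {Chen, Nadia, Omar, Zubin}

From (c): Gus ∈ Finance.
(d) (exactly one): Omar ∈ Infra.
(a): Nadia matches Omar: Nadia ∉ Finance.
(a): Nadia matches Omar: Nadia ∈ Infra.
(e): Zubin matches Nadia: Zubin ∉ Finance.
(e): Zubin matches Nadia: Zubin ∈ Infra.
(f): Chen matches Zubin: Chen ∉ Finance.
(f): Chen matches Zubin: Chen ∈ Infra.
(b): only 2 candidates remain for Finance, so all are in.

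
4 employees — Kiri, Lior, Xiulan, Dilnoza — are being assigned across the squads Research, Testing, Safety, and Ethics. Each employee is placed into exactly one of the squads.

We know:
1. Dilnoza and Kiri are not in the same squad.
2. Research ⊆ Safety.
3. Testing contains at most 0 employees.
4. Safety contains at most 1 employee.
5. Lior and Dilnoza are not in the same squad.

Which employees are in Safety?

Safety = {Dilnoza}

(3): Testing already has 0, so the rest are out.
Suppose Kiri ∈ Safety: no assignment then satisfies all the clues, so Kiri ∉ Safety.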